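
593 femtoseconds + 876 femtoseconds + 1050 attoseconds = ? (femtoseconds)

In femtoseconds:
  593 femtoseconds → 593
  876 femtoseconds → 876
  1050 attoseconds = 1050 × 10⁻³ femtoseconds = 1.05
Sum: 593 + 876 + 1.05 = 1470.05

1470.05 femtoseconds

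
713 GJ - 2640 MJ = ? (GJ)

In GJ:
  713 GJ → 713
  2640 MJ = 2640 × 10⁻³ GJ = 2.64
Difference: 713 - 2.64 = 710.36

710.36 GJ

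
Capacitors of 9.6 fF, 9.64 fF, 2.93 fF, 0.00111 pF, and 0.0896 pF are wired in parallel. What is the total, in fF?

112.88 fF

In fF:
  9.6 fF → 9.6
  9.64 fF → 9.64
  2.93 fF → 2.93
  0.00111 pF = 0.00111e3 fF = 1.11
  0.0896 pF = 0.0896e3 fF = 89.6
Sum: 9.6 + 9.64 + 2.93 + 1.11 + 89.6 = 112.88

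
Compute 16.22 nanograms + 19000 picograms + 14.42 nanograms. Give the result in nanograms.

49.64 nanograms

In nanograms:
  16.22 nanograms → 16.22
  19000 picograms = 19000 × 10⁻³ nanograms = 19
  14.42 nanograms → 14.42
Sum: 16.22 + 19 + 14.42 = 49.64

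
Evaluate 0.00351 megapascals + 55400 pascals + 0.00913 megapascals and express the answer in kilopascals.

In kilopascals:
  0.00351 megapascals = 0.00351e3 kilopascals = 3.51
  55400 pascals = 55400e-3 kilopascals = 55.4
  0.00913 megapascals = 0.00913e3 kilopascals = 9.13
Sum: 3.51 + 55.4 + 9.13 = 68.04

68.04 kilopascals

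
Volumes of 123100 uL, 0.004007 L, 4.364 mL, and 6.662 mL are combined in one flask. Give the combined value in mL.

In mL:
  123100 uL = 123100 × 10^-3 mL = 123.1
  0.004007 L = 0.004007 × 10^3 mL = 4.007
  4.364 mL → 4.364
  6.662 mL → 6.662
Sum: 123.1 + 4.007 + 4.364 + 6.662 = 138.133

138.133 mL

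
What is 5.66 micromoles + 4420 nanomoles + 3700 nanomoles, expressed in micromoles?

In micromoles:
  5.66 micromoles → 5.66
  4420 nanomoles = 4420 × 10⁻³ micromoles = 4.42
  3700 nanomoles = 3700 × 10⁻³ micromoles = 3.7
Sum: 5.66 + 4.42 + 3.7 = 13.78

13.78 micromoles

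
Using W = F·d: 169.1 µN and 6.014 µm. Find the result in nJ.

169.1e-6 × 6.014e-6 = 1016.9674e-12 J

1.0169674 nJ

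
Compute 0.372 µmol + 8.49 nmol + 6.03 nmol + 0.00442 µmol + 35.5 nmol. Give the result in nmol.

In nmol:
  0.372 µmol = 0.372e3 nmol = 372
  8.49 nmol → 8.49
  6.03 nmol → 6.03
  0.00442 µmol = 0.00442e3 nmol = 4.42
  35.5 nmol → 35.5
Sum: 372 + 8.49 + 6.03 + 4.42 + 35.5 = 426.44

426.44 nmol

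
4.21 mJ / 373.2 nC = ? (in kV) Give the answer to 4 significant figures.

11.28 kV

(4.21 × 10⁻³) / (373.2 × 10⁻⁹) = 0.0112808 × 10⁶ V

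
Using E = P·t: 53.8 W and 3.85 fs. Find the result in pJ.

53.8 × 3.85e-15 = 207.13e-15 J

0.20713 pJ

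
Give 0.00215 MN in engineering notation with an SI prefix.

= 2.15 × 10^3 N; 10^3 is kilo.

2.15 kN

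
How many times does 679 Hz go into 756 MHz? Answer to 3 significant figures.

1110000

(756e6) / (679) = 1.113e6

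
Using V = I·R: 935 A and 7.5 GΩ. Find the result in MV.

7012500 MV

935 × 7.5 × 10⁹ = 7012.5 × 10⁹ V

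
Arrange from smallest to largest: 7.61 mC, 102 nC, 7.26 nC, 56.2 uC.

7.61 mC = 0.00761 C
102 nC = 0.000000102 C
7.26 nC = 0.00000000726 C
56.2 uC = 0.0000562 C

7.26 nC < 102 nC < 56.2 uC < 7.61 mC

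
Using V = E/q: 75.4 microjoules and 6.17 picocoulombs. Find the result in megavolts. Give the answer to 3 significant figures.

12.2 megavolts

(75.4 × 10^-6) / (6.17 × 10^-12) = 12.22 × 10^6 V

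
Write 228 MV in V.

mega = 10^6, (no prefix) = 10^0; factor is 10^6.
228 × 10^6 = 228000000

228000000 V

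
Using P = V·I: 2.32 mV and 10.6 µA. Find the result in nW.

2.32 × 10⁻³ × 10.6 × 10⁻⁶ = 24.592 × 10⁻⁹ W

24.592 nW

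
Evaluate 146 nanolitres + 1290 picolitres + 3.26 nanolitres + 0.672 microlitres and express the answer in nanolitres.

822.55 nanolitres

In nanolitres:
  146 nanolitres → 146
  1290 picolitres = 1290 × 10^-3 nanolitres = 1.29
  3.26 nanolitres → 3.26
  0.672 microlitres = 0.672 × 10^3 nanolitres = 672
Sum: 146 + 1.29 + 3.26 + 672 = 822.55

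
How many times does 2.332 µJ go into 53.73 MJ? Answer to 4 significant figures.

23040000000000

(53.73 × 10⁶) / (2.332 × 10⁻⁶) = 23.04 × 10¹²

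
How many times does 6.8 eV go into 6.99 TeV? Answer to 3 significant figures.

1030000000000

(6.99 × 10^12) / (6.8) = 1.028 × 10^12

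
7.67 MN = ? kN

mega = 1e6, kilo = 1e3; factor is 1e3.
7.67 × 1e3 = 7670

7670 kN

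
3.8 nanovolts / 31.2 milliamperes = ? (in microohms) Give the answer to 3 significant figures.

0.122 microohms

(3.8e-9) / (31.2e-3) = 0.12179e-6 Ω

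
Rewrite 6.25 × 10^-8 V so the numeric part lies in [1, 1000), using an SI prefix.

= 62.5 × 10^-9 V; 10^-9 is nano.

62.5 nV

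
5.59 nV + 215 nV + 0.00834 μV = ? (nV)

In nV:
  5.59 nV → 5.59
  215 nV → 215
  0.00834 μV = 0.00834 × 10^3 nV = 8.34
Sum: 5.59 + 215 + 8.34 = 228.93

228.93 nV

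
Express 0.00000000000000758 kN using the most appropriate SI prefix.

7.58 pN

= 7.58 × 10^-12 N; 10^-12 is pico.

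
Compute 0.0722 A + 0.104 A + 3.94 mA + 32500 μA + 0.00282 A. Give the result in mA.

215.46 mA

In mA:
  0.0722 A = 0.0722 × 10³ mA = 72.2
  0.104 A = 0.104 × 10³ mA = 104
  3.94 mA → 3.94
  32500 μA = 32500 × 10⁻³ mA = 32.5
  0.00282 A = 0.00282 × 10³ mA = 2.82
Sum: 72.2 + 104 + 3.94 + 32.5 + 2.82 = 215.46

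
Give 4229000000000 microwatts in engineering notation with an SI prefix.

= 4.229 × 10^6 watts; 10^6 is mega.

4.229 megawatts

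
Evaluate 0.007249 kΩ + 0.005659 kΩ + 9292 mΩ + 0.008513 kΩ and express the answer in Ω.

In Ω:
  0.007249 kΩ = 0.007249e3 Ω = 7.249
  0.005659 kΩ = 0.005659e3 Ω = 5.659
  9292 mΩ = 9292e-3 Ω = 9.292
  0.008513 kΩ = 0.008513e3 Ω = 8.513
Sum: 7.249 + 5.659 + 9.292 + 8.513 = 30.713

30.713 Ω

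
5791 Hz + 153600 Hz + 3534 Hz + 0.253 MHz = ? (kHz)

415.925 kHz

In kHz:
  5791 Hz = 5791 × 10^-3 kHz = 5.791
  153600 Hz = 153600 × 10^-3 kHz = 153.6
  3534 Hz = 3534 × 10^-3 kHz = 3.534
  0.253 MHz = 0.253 × 10^3 kHz = 253
Sum: 5.791 + 153.6 + 3.534 + 253 = 415.925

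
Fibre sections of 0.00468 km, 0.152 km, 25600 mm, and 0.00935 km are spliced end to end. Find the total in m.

191.63 m

In m:
  0.00468 km = 0.00468 × 10³ m = 4.68
  0.152 km = 0.152 × 10³ m = 152
  25600 mm = 25600 × 10⁻³ m = 25.6
  0.00935 km = 0.00935 × 10³ m = 9.35
Sum: 4.68 + 152 + 25.6 + 9.35 = 191.63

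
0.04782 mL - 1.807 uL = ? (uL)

46.013 uL

In uL:
  0.04782 mL = 0.04782e3 uL = 47.82
  1.807 uL → 1.807
Difference: 47.82 - 1.807 = 46.013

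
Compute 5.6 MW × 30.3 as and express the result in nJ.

0.16968 nJ

5.6e6 × 30.3e-18 = 169.68e-12 J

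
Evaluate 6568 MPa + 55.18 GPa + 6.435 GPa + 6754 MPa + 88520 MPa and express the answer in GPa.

163.457 GPa

In GPa:
  6568 MPa = 6568 × 10^-3 GPa = 6.568
  55.18 GPa → 55.18
  6.435 GPa → 6.435
  6754 MPa = 6754 × 10^-3 GPa = 6.754
  88520 MPa = 88520 × 10^-3 GPa = 88.52
Sum: 6.568 + 55.18 + 6.435 + 6.754 + 88.52 = 163.457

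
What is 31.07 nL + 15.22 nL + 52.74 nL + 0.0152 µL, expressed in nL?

In nL:
  31.07 nL → 31.07
  15.22 nL → 15.22
  52.74 nL → 52.74
  0.0152 µL = 0.0152 × 10³ nL = 15.2
Sum: 31.07 + 15.22 + 52.74 + 15.2 = 114.23

114.23 nL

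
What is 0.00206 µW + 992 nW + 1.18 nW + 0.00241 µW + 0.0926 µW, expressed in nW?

1090.25 nW

In nW:
  0.00206 µW = 0.00206 × 10³ nW = 2.06
  992 nW → 992
  1.18 nW → 1.18
  0.00241 µW = 0.00241 × 10³ nW = 2.41
  0.0926 µW = 0.0926 × 10³ nW = 92.6
Sum: 2.06 + 992 + 1.18 + 2.41 + 92.6 = 1090.25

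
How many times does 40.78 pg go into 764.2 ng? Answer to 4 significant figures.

(764.2e-9) / (40.78e-12) = 18.74e3

18740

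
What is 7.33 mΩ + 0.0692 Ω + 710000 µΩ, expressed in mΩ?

In mΩ:
  7.33 mΩ → 7.33
  0.0692 Ω = 0.0692 × 10³ mΩ = 69.2
  710000 µΩ = 710000 × 10⁻³ mΩ = 710
Sum: 7.33 + 69.2 + 710 = 786.53

786.53 mΩ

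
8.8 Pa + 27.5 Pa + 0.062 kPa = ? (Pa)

98.3 Pa

In Pa:
  8.8 Pa → 8.8
  27.5 Pa → 27.5
  0.062 kPa = 0.062e3 Pa = 62
Sum: 8.8 + 27.5 + 62 = 98.3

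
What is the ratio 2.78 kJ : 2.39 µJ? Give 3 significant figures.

(2.78 × 10^3) / (2.39 × 10^-6) = 1.163 × 10^9

1160000000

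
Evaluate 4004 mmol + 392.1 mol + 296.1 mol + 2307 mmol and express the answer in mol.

694.511 mol

In mol:
  4004 mmol = 4004 × 10^-3 mol = 4.004
  392.1 mol → 392.1
  296.1 mol → 296.1
  2307 mmol = 2307 × 10^-3 mol = 2.307
Sum: 4.004 + 392.1 + 296.1 + 2.307 = 694.511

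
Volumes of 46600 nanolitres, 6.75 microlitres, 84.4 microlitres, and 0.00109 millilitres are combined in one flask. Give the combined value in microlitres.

In microlitres:
  46600 nanolitres = 46600 × 10^-3 microlitres = 46.6
  6.75 microlitres → 6.75
  84.4 microlitres → 84.4
  0.00109 millilitres = 0.00109 × 10^3 microlitres = 1.09
Sum: 46.6 + 6.75 + 84.4 + 1.09 = 138.84

138.84 microlitres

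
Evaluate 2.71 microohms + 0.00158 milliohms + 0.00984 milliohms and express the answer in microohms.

14.13 microohms

In microohms:
  2.71 microohms → 2.71
  0.00158 milliohms = 0.00158e3 microohms = 1.58
  0.00984 milliohms = 0.00984e3 microohms = 9.84
Sum: 2.71 + 1.58 + 9.84 = 14.13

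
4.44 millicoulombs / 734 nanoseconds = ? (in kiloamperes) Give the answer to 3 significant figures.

6.05 kiloamperes

(4.44 × 10^-3) / (734 × 10^-9) = 0.006049 × 10^6 A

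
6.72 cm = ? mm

67.2 mm

centi = 10^-2, milli = 10^-3; factor is 10^1.
6.72 × 10^1 = 67.2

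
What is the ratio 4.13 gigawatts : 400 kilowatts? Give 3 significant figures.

10300

(4.13 × 10⁹) / (400 × 10³) = 0.01032 × 10⁶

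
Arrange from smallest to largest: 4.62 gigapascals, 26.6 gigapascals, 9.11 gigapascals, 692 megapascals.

4.62 gigapascals = 4620000000 pascals
26.6 gigapascals = 26600000000 pascals
9.11 gigapascals = 9110000000 pascals
692 megapascals = 692000000 pascals

692 megapascals < 4.62 gigapascals < 9.11 gigapascals < 26.6 gigapascals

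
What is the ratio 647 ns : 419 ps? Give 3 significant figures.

1540

(647 × 10⁻⁹) / (419 × 10⁻¹²) = 1.544 × 10³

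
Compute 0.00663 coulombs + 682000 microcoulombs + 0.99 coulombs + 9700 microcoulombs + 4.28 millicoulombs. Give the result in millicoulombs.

1692.61 millicoulombs

In millicoulombs:
  0.00663 coulombs = 0.00663e3 millicoulombs = 6.63
  682000 microcoulombs = 682000e-3 millicoulombs = 682
  0.99 coulombs = 0.99e3 millicoulombs = 990
  9700 microcoulombs = 9700e-3 millicoulombs = 9.7
  4.28 millicoulombs → 4.28
Sum: 6.63 + 682 + 990 + 9.7 + 4.28 = 1692.61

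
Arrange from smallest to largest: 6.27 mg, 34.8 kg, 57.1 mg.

6.27 mg < 57.1 mg < 34.8 kg

6.27 mg = 0.00627 g
34.8 kg = 34800 g
57.1 mg = 0.0571 g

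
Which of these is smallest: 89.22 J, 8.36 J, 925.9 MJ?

89.22 J = 89.22 J
8.36 J = 8.36 J
925.9 MJ = 925900000 J

8.36 J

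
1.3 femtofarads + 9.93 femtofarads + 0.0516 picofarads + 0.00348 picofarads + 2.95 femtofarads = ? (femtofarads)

69.26 femtofarads

In femtofarads:
  1.3 femtofarads → 1.3
  9.93 femtofarads → 9.93
  0.0516 picofarads = 0.0516e3 femtofarads = 51.6
  0.00348 picofarads = 0.00348e3 femtofarads = 3.48
  2.95 femtofarads → 2.95
Sum: 1.3 + 9.93 + 51.6 + 3.48 + 2.95 = 69.26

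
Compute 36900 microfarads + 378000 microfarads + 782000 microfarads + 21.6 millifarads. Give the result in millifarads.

1218.5 millifarads

In millifarads:
  36900 microfarads = 36900 × 10^-3 millifarads = 36.9
  378000 microfarads = 378000 × 10^-3 millifarads = 378
  782000 microfarads = 782000 × 10^-3 millifarads = 782
  21.6 millifarads → 21.6
Sum: 36.9 + 378 + 782 + 21.6 = 1218.5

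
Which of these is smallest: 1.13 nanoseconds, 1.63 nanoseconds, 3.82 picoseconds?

3.82 picoseconds

1.13 nanoseconds = 0.00000000113 seconds
1.63 nanoseconds = 0.00000000163 seconds
3.82 picoseconds = 0.00000000000382 seconds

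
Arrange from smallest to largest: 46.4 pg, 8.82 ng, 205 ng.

46.4 pg < 8.82 ng < 205 ng

46.4 pg = 0.0000000000464 g
8.82 ng = 0.00000000882 g
205 ng = 0.000000205 g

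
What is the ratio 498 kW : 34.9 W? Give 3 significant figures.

14300

(498 × 10^3) / (34.9) = 14.27 × 10^3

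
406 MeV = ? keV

406000 keV

mega = 1e6, kilo = 1e3; factor is 1e3.
406 × 1e3 = 406000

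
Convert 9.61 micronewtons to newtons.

micro = 10^-6, (no prefix) = 10^0; factor is 10^-6.
9.61 × 10^-6 = 0.00000961

0.00000961 newtons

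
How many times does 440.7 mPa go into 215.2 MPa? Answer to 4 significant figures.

(215.2 × 10^6) / (440.7 × 10^-3) = 0.48831 × 10^9

488300000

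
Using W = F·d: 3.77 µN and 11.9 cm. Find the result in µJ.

0.44863 µJ

3.77 × 10^-6 × 11.9 × 10^-2 = 44.863 × 10^-8 J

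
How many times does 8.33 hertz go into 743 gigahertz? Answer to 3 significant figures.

(743e9) / (8.33) = 89.2e9

89200000000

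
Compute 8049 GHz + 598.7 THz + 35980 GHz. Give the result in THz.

642.729 THz

In THz:
  8049 GHz = 8049 × 10^-3 THz = 8.049
  598.7 THz → 598.7
  35980 GHz = 35980 × 10^-3 THz = 35.98
Sum: 8.049 + 598.7 + 35.98 = 642.729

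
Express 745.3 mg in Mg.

milli = 10^-3, mega = 10^6; factor is 10^-9.
745.3 × 10^-9 = 0.0000007453

0.0000007453 Mg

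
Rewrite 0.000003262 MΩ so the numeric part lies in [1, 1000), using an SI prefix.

= 3.262 Ω; mantissa already in [1, 1000).

3.262 Ω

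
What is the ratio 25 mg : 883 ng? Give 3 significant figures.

28300

(25 × 10^-3) / (883 × 10^-9) = 0.02831 × 10^6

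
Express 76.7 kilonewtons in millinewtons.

kilo = 10³, milli = 10⁻³; factor is 10⁶.
76.7 × 10⁶ = 76700000

76700000 millinewtons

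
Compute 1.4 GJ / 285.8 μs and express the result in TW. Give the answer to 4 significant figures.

4.899 TW

(1.4 × 10⁹) / (285.8 × 10⁻⁶) = 0.00489853 × 10¹⁵ W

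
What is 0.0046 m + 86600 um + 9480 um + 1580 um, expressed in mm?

102.26 mm

In mm:
  0.0046 m = 0.0046e3 mm = 4.6
  86600 um = 86600e-3 mm = 86.6
  9480 um = 9480e-3 mm = 9.48
  1580 um = 1580e-3 mm = 1.58
Sum: 4.6 + 86.6 + 9.48 + 1.58 = 102.26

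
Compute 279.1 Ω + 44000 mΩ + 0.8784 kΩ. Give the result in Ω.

1201.5 Ω

In Ω:
  279.1 Ω → 279.1
  44000 mΩ = 44000e-3 Ω = 44
  0.8784 kΩ = 0.8784e3 Ω = 878.4
Sum: 279.1 + 44 + 878.4 = 1201.5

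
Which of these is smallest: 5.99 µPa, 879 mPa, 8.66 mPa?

5.99 µPa = 0.00000599 Pa
879 mPa = 0.879 Pa
8.66 mPa = 0.00866 Pa

5.99 µPa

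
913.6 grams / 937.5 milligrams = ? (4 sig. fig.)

(913.6) / (937.5 × 10^-3) = 0.97451 × 10^3

974.5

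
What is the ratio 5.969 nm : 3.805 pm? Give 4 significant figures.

(5.969e-9) / (3.805e-12) = 1.5687e3

1569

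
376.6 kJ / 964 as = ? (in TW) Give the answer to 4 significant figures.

390700000 TW

(376.6e3) / (964e-18) = 0.390664e21 W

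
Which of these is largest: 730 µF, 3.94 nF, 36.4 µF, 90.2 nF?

730 µF = 0.00073 F
3.94 nF = 0.00000000394 F
36.4 µF = 0.0000364 F
90.2 nF = 0.0000000902 F

730 µF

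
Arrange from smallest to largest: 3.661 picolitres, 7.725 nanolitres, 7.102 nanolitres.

3.661 picolitres < 7.102 nanolitres < 7.725 nanolitres

3.661 picolitres = 0.000000000003661 litres
7.725 nanolitres = 0.000000007725 litres
7.102 nanolitres = 0.000000007102 litres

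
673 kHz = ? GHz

0.000673 GHz

kilo = 1e3, giga = 1e9; factor is 1e-6.
673 × 1e-6 = 0.000673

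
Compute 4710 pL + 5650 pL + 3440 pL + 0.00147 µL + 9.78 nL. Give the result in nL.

In nL:
  4710 pL = 4710 × 10^-3 nL = 4.71
  5650 pL = 5650 × 10^-3 nL = 5.65
  3440 pL = 3440 × 10^-3 nL = 3.44
  0.00147 µL = 0.00147 × 10^3 nL = 1.47
  9.78 nL → 9.78
Sum: 4.71 + 5.65 + 3.44 + 1.47 + 9.78 = 25.05

25.05 nL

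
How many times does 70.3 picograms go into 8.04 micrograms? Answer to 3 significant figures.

114000

(8.04 × 10⁻⁶) / (70.3 × 10⁻¹²) = 0.1144 × 10⁶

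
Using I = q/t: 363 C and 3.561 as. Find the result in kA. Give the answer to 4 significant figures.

101900000000000000 kA

(363) / (3.561 × 10⁻¹⁸) = 101.938 × 10¹⁸ A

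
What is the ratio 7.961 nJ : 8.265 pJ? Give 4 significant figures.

(7.961 × 10⁻⁹) / (8.265 × 10⁻¹²) = 0.96322 × 10³

963.2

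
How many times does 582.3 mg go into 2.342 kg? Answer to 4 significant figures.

4022

(2.342 × 10^3) / (582.3 × 10^-3) = 0.004022 × 10^6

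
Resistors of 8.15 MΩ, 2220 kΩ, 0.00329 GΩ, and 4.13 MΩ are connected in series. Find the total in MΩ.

In MΩ:
  8.15 MΩ → 8.15
  2220 kΩ = 2220 × 10⁻³ MΩ = 2.22
  0.00329 GΩ = 0.00329 × 10³ MΩ = 3.29
  4.13 MΩ → 4.13
Sum: 8.15 + 2.22 + 3.29 + 4.13 = 17.79

17.79 MΩ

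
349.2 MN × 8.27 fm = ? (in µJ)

2.887884 µJ

349.2e6 × 8.27e-15 = 2887.884e-9 J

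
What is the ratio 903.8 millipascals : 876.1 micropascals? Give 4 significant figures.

(903.8 × 10^-3) / (876.1 × 10^-6) = 1.0316 × 10^3

1032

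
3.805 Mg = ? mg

mega = 10^6, milli = 10^-3; factor is 10^9.
3.805 × 10^9 = 3805000000

3805000000 mg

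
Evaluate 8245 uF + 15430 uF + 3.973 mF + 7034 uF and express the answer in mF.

In mF:
  8245 uF = 8245e-3 mF = 8.245
  15430 uF = 15430e-3 mF = 15.43
  3.973 mF → 3.973
  7034 uF = 7034e-3 mF = 7.034
Sum: 8.245 + 15.43 + 3.973 + 7.034 = 34.682

34.682 mF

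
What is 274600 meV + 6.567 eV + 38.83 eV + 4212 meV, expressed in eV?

In eV:
  274600 meV = 274600 × 10^-3 eV = 274.6
  6.567 eV → 6.567
  38.83 eV → 38.83
  4212 meV = 4212 × 10^-3 eV = 4.212
Sum: 274.6 + 6.567 + 38.83 + 4.212 = 324.209

324.209 eV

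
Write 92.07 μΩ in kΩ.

0.00000009207 kΩ

micro = 10⁻⁶, kilo = 10³; factor is 10⁻⁹.
92.07 × 10⁻⁹ = 0.00000009207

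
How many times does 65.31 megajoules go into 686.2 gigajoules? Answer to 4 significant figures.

(686.2e9) / (65.31e6) = 10.507e3

10510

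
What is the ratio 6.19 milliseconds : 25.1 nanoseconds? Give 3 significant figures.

(6.19e-3) / (25.1e-9) = 0.2466e6

247000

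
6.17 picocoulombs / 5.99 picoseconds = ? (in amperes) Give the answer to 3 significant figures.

1.03 amperes

(6.17 × 10⁻¹²) / (5.99 × 10⁻¹²) = 1.0301 A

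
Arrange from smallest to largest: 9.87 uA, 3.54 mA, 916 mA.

9.87 uA < 3.54 mA < 916 mA

9.87 uA = 0.00000987 A
3.54 mA = 0.00354 A
916 mA = 0.916 A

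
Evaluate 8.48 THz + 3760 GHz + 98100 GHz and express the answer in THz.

110.34 THz

In THz:
  8.48 THz → 8.48
  3760 GHz = 3760 × 10⁻³ THz = 3.76
  98100 GHz = 98100 × 10⁻³ THz = 98.1
Sum: 8.48 + 3.76 + 98.1 = 110.34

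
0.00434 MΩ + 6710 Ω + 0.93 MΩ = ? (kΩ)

In kΩ:
  0.00434 MΩ = 0.00434 × 10³ kΩ = 4.34
  6710 Ω = 6710 × 10⁻³ kΩ = 6.71
  0.93 MΩ = 0.93 × 10³ kΩ = 930
Sum: 4.34 + 6.71 + 930 = 941.05

941.05 kΩ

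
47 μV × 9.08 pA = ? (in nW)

0.00000042676 nW

47 × 10⁻⁶ × 9.08 × 10⁻¹² = 426.76 × 10⁻¹⁸ W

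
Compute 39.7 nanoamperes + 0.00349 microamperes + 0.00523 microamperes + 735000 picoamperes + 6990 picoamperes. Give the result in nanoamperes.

In nanoamperes:
  39.7 nanoamperes → 39.7
  0.00349 microamperes = 0.00349 × 10³ nanoamperes = 3.49
  0.00523 microamperes = 0.00523 × 10³ nanoamperes = 5.23
  735000 picoamperes = 735000 × 10⁻³ nanoamperes = 735
  6990 picoamperes = 6990 × 10⁻³ nanoamperes = 6.99
Sum: 39.7 + 3.49 + 5.23 + 735 + 6.99 = 790.41

790.41 nanoamperes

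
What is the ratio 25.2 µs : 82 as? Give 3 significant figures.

307000000000

(25.2 × 10⁻⁶) / (82 × 10⁻¹⁸) = 0.3073 × 10¹²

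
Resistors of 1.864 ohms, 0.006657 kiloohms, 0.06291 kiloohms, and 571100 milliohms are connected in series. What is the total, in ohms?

In ohms:
  1.864 ohms → 1.864
  0.006657 kiloohms = 0.006657 × 10^3 ohms = 6.657
  0.06291 kiloohms = 0.06291 × 10^3 ohms = 62.91
  571100 milliohms = 571100 × 10^-3 ohms = 571.1
Sum: 1.864 + 6.657 + 62.91 + 571.1 = 642.531

642.531 ohms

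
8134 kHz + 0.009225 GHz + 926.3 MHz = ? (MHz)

In MHz:
  8134 kHz = 8134e-3 MHz = 8.134
  0.009225 GHz = 0.009225e3 MHz = 9.225
  926.3 MHz → 926.3
Sum: 8.134 + 9.225 + 926.3 = 943.659

943.659 MHz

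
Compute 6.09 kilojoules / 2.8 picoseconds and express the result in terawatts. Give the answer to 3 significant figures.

(6.09 × 10^3) / (2.8 × 10^-12) = 2.175 × 10^15 W

2180 terawatts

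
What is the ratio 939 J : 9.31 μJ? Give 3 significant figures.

101000000

(939) / (9.31 × 10^-6) = 100.9 × 10^6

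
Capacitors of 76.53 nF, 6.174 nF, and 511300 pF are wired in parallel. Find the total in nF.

594.004 nF

In nF:
  76.53 nF → 76.53
  6.174 nF → 6.174
  511300 pF = 511300 × 10⁻³ nF = 511.3
Sum: 76.53 + 6.174 + 511.3 = 594.004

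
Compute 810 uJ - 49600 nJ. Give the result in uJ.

In uJ:
  810 uJ → 810
  49600 nJ = 49600 × 10⁻³ uJ = 49.6
Difference: 810 - 49.6 = 760.4

760.4 uJ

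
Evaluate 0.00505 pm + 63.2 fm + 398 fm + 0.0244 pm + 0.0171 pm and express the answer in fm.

In fm:
  0.00505 pm = 0.00505 × 10^3 fm = 5.05
  63.2 fm → 63.2
  398 fm → 398
  0.0244 pm = 0.0244 × 10^3 fm = 24.4
  0.0171 pm = 0.0171 × 10^3 fm = 17.1
Sum: 5.05 + 63.2 + 398 + 24.4 + 17.1 = 507.75

507.75 fm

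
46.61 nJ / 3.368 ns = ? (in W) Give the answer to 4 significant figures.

13.84 W

(46.61e-9) / (3.368e-9) = 13.8391 W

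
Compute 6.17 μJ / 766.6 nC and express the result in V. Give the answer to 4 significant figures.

8.049 V

(6.17e-6) / (766.6e-9) = 0.00804853e3 V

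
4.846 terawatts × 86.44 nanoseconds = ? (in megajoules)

0.41888824 megajoules

4.846 × 10¹² × 86.44 × 10⁻⁹ = 418.88824 × 10³ J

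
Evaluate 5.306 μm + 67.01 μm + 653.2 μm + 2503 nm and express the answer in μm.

728.019 μm

In μm:
  5.306 μm → 5.306
  67.01 μm → 67.01
  653.2 μm → 653.2
  2503 nm = 2503e-3 μm = 2.503
Sum: 5.306 + 67.01 + 653.2 + 2.503 = 728.019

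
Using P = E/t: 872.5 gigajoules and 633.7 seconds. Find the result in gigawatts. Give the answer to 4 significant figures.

(872.5 × 10^9) / (633.7) = 1.37683 × 10^9 W

1.377 gigawatts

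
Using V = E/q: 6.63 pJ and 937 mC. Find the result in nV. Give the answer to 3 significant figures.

(6.63 × 10⁻¹²) / (937 × 10⁻³) = 0.0070758 × 10⁻⁹ V

0.00708 nV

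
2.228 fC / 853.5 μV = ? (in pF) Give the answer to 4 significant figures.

(2.228 × 10^-15) / (853.5 × 10^-6) = 0.00261043 × 10^-9 F

2.610 pF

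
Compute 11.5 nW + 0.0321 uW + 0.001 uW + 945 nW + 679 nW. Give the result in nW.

In nW:
  11.5 nW → 11.5
  0.0321 uW = 0.0321 × 10³ nW = 32.1
  0.001 uW = 0.001 × 10³ nW = 1
  945 nW → 945
  679 nW → 679
Sum: 11.5 + 32.1 + 1 + 945 + 679 = 1668.6

1668.6 nW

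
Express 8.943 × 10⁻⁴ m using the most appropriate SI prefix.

= 894.3 × 10⁻⁶ m; 10⁻⁶ is micro.

894.3 µm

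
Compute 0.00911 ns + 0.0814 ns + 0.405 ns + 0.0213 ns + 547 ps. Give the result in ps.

In ps:
  0.00911 ns = 0.00911e3 ps = 9.11
  0.0814 ns = 0.0814e3 ps = 81.4
  0.405 ns = 0.405e3 ps = 405
  0.0213 ns = 0.0213e3 ps = 21.3
  547 ps → 547
Sum: 9.11 + 81.4 + 405 + 21.3 + 547 = 1063.81

1063.81 ps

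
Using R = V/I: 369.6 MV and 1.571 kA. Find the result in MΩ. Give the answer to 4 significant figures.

0.2353 MΩ

(369.6e6) / (1.571e3) = 235.264e3 Ω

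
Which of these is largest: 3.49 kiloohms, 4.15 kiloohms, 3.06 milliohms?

3.49 kiloohms = 3490 ohms
4.15 kiloohms = 4150 ohms
3.06 milliohms = 0.00306 ohms

4.15 kiloohms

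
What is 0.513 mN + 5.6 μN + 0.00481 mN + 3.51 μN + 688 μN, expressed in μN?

1214.92 μN

In μN:
  0.513 mN = 0.513 × 10³ μN = 513
  5.6 μN → 5.6
  0.00481 mN = 0.00481 × 10³ μN = 4.81
  3.51 μN → 3.51
  688 μN → 688
Sum: 513 + 5.6 + 4.81 + 3.51 + 688 = 1214.92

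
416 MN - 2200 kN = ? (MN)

413.8 MN

In MN:
  416 MN → 416
  2200 kN = 2200 × 10⁻³ MN = 2.2
Difference: 416 - 2.2 = 413.8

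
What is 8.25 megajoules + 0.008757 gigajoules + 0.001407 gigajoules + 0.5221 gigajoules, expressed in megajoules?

In megajoules:
  8.25 megajoules → 8.25
  0.008757 gigajoules = 0.008757e3 megajoules = 8.757
  0.001407 gigajoules = 0.001407e3 megajoules = 1.407
  0.5221 gigajoules = 0.5221e3 megajoules = 522.1
Sum: 8.25 + 8.757 + 1.407 + 522.1 = 540.514

540.514 megajoules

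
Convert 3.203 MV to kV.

3203 kV

mega = 10^6, kilo = 10^3; factor is 10^3.
3.203 × 10^3 = 3203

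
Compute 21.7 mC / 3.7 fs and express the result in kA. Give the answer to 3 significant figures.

5860000000 kA

(21.7e-3) / (3.7e-15) = 5.8649e12 A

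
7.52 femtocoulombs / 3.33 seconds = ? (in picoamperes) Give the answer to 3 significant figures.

0.00226 picoamperes

(7.52 × 10⁻¹⁵) / (3.33) = 2.2583 × 10⁻¹⁵ A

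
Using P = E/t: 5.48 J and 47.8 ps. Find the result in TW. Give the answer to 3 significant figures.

(5.48) / (47.8 × 10⁻¹²) = 0.11464 × 10¹² W

0.115 TW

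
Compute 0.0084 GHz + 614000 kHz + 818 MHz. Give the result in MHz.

1440.4 MHz

In MHz:
  0.0084 GHz = 0.0084e3 MHz = 8.4
  614000 kHz = 614000e-3 MHz = 614
  818 MHz → 818
Sum: 8.4 + 614 + 818 = 1440.4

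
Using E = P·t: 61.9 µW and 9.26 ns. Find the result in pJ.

61.9 × 10⁻⁶ × 9.26 × 10⁻⁹ = 573.194 × 10⁻¹⁵ J

0.573194 pJ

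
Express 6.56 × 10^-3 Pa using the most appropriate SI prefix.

6.56 mPa

= 6.56 × 10^-3 Pa; 10^-3 is milli.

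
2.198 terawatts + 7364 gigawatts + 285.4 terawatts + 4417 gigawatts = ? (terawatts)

299.379 terawatts

In terawatts:
  2.198 terawatts → 2.198
  7364 gigawatts = 7364 × 10^-3 terawatts = 7.364
  285.4 terawatts → 285.4
  4417 gigawatts = 4417 × 10^-3 terawatts = 4.417
Sum: 2.198 + 7.364 + 285.4 + 4.417 = 299.379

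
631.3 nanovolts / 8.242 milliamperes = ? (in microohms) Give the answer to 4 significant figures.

(631.3 × 10^-9) / (8.242 × 10^-3) = 76.5955 × 10^-6 Ω

76.60 microohms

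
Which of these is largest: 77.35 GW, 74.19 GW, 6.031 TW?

77.35 GW = 77350000000 W
74.19 GW = 74190000000 W
6.031 TW = 6031000000000 W

6.031 TW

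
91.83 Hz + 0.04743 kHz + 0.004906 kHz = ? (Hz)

144.166 Hz

In Hz:
  91.83 Hz → 91.83
  0.04743 kHz = 0.04743 × 10^3 Hz = 47.43
  0.004906 kHz = 0.004906 × 10^3 Hz = 4.906
Sum: 91.83 + 47.43 + 4.906 = 144.166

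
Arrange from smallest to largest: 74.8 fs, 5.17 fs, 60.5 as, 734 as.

60.5 as < 734 as < 5.17 fs < 74.8 fs

74.8 fs = 0.0000000000000748 s
5.17 fs = 0.00000000000000517 s
60.5 as = 0.0000000000000000605 s
734 as = 0.000000000000000734 s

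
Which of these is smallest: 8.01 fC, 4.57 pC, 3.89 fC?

8.01 fC = 0.00000000000000801 C
4.57 pC = 0.00000000000457 C
3.89 fC = 0.00000000000000389 C

3.89 fC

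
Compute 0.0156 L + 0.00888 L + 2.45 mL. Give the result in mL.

In mL:
  0.0156 L = 0.0156 × 10^3 mL = 15.6
  0.00888 L = 0.00888 × 10^3 mL = 8.88
  2.45 mL → 2.45
Sum: 15.6 + 8.88 + 2.45 = 26.93

26.93 mL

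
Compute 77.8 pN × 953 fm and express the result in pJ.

0.0000000000741434 pJ

77.8 × 10⁻¹² × 953 × 10⁻¹⁵ = 74143.4 × 10⁻²⁷ J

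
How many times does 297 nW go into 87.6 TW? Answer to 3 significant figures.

(87.6e12) / (297e-9) = 0.2949e21

295000000000000000000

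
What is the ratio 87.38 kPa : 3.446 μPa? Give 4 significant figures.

(87.38 × 10³) / (3.446 × 10⁻⁶) = 25.357 × 10⁹

25360000000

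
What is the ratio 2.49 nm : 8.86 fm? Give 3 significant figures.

281000

(2.49 × 10⁻⁹) / (8.86 × 10⁻¹⁵) = 0.281 × 10⁶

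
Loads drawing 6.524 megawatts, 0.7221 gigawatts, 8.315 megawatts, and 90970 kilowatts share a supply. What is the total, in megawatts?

827.909 megawatts

In megawatts:
  6.524 megawatts → 6.524
  0.7221 gigawatts = 0.7221e3 megawatts = 722.1
  8.315 megawatts → 8.315
  90970 kilowatts = 90970e-3 megawatts = 90.97
Sum: 6.524 + 722.1 + 8.315 + 90.97 = 827.909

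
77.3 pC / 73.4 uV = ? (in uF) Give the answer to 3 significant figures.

1.05 uF

(77.3 × 10⁻¹²) / (73.4 × 10⁻⁶) = 1.0531 × 10⁻⁶ F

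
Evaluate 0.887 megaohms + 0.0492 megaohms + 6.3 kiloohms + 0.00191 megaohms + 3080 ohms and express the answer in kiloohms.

In kiloohms:
  0.887 megaohms = 0.887 × 10³ kiloohms = 887
  0.0492 megaohms = 0.0492 × 10³ kiloohms = 49.2
  6.3 kiloohms → 6.3
  0.00191 megaohms = 0.00191 × 10³ kiloohms = 1.91
  3080 ohms = 3080 × 10⁻³ kiloohms = 3.08
Sum: 887 + 49.2 + 6.3 + 1.91 + 3.08 = 947.49

947.49 kiloohms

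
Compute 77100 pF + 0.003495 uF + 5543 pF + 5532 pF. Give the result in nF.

In nF:
  77100 pF = 77100 × 10⁻³ nF = 77.1
  0.003495 uF = 0.003495 × 10³ nF = 3.495
  5543 pF = 5543 × 10⁻³ nF = 5.543
  5532 pF = 5532 × 10⁻³ nF = 5.532
Sum: 77.1 + 3.495 + 5.543 + 5.532 = 91.67

91.67 nF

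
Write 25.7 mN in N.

0.0257 N

milli = 10^-3, (no prefix) = 10^0; factor is 10^-3.
25.7 × 10^-3 = 0.0257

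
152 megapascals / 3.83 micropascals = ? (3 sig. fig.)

(152e6) / (3.83e-6) = 39.69e12

39700000000000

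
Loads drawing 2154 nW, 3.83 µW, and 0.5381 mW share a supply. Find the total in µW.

544.084 µW

In µW:
  2154 nW = 2154 × 10^-3 µW = 2.154
  3.83 µW → 3.83
  0.5381 mW = 0.5381 × 10^3 µW = 538.1
Sum: 2.154 + 3.83 + 538.1 = 544.084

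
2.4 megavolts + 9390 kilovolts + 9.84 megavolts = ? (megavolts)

21.63 megavolts

In megavolts:
  2.4 megavolts → 2.4
  9390 kilovolts = 9390e-3 megavolts = 9.39
  9.84 megavolts → 9.84
Sum: 2.4 + 9.39 + 9.84 = 21.63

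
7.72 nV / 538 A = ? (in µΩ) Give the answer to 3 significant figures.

0.0000143 µΩ

(7.72e-9) / (538) = 0.014349e-9 Ω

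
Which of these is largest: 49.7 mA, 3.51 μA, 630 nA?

49.7 mA = 0.0497 A
3.51 μA = 0.00000351 A
630 nA = 0.00000063 A

49.7 mA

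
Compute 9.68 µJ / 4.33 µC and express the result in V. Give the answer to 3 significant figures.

(9.68 × 10⁻⁶) / (4.33 × 10⁻⁶) = 2.2356 V

2.24 V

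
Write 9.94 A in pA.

9940000000000 pA

(no prefix) = 1e0, pico = 1e-12; factor is 1e12.
9.94 × 1e12 = 9940000000000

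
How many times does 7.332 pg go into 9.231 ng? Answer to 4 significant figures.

(9.231e-9) / (7.332e-12) = 1.259e3

1259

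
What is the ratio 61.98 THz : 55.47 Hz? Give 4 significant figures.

1117000000000

(61.98e12) / (55.47) = 1.1174e12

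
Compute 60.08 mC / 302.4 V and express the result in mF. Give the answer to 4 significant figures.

(60.08 × 10⁻³) / (302.4) = 0.198677 × 10⁻³ F

0.1987 mF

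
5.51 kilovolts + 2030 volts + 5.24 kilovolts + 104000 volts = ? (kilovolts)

In kilovolts:
  5.51 kilovolts → 5.51
  2030 volts = 2030 × 10⁻³ kilovolts = 2.03
  5.24 kilovolts → 5.24
  104000 volts = 104000 × 10⁻³ kilovolts = 104
Sum: 5.51 + 2.03 + 5.24 + 104 = 116.78

116.78 kilovolts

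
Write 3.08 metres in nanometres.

(no prefix) = 10⁰, nano = 10⁻⁹; factor is 10⁹.
3.08 × 10⁹ = 3080000000

3080000000 nanometres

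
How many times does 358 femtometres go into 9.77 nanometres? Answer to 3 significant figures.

(9.77e-9) / (358e-15) = 0.02729e6

27300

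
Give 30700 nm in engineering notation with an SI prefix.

30.7 μm

= 30.7 × 10⁻⁶ m; 10⁻⁶ is micro.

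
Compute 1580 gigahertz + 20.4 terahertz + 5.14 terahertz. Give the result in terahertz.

27.12 terahertz

In terahertz:
  1580 gigahertz = 1580e-3 terahertz = 1.58
  20.4 terahertz → 20.4
  5.14 terahertz → 5.14
Sum: 1.58 + 20.4 + 5.14 = 27.12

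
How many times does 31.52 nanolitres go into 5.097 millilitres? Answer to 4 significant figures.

161700

(5.097 × 10^-3) / (31.52 × 10^-9) = 0.16171 × 10^6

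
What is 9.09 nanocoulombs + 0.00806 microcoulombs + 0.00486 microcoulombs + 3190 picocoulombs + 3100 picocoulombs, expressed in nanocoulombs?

In nanocoulombs:
  9.09 nanocoulombs → 9.09
  0.00806 microcoulombs = 0.00806 × 10^3 nanocoulombs = 8.06
  0.00486 microcoulombs = 0.00486 × 10^3 nanocoulombs = 4.86
  3190 picocoulombs = 3190 × 10^-3 nanocoulombs = 3.19
  3100 picocoulombs = 3100 × 10^-3 nanocoulombs = 3.1
Sum: 9.09 + 8.06 + 4.86 + 3.19 + 3.1 = 28.3

28.3 nanocoulombs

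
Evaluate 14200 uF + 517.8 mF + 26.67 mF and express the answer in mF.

In mF:
  14200 uF = 14200 × 10⁻³ mF = 14.2
  517.8 mF → 517.8
  26.67 mF → 26.67
Sum: 14.2 + 517.8 + 26.67 = 558.67

558.67 mF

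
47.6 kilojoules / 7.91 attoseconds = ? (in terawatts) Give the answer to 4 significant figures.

(47.6 × 10³) / (7.91 × 10⁻¹⁸) = 6.0177 × 10²¹ W

6018000000 terawatts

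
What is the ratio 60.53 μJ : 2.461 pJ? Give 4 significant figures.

(60.53 × 10^-6) / (2.461 × 10^-12) = 24.596 × 10^6

24600000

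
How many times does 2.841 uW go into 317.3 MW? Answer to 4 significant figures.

111700000000000

(317.3e6) / (2.841e-6) = 111.69e12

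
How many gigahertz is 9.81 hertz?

0.00000000981 gigahertz

(no prefix) = 1e0, giga = 1e9; factor is 1e-9.
9.81 × 1e-9 = 0.00000000981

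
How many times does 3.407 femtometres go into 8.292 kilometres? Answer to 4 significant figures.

(8.292e3) / (3.407e-15) = 2.4338e18

2434000000000000000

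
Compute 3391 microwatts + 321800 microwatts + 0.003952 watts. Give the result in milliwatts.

In milliwatts:
  3391 microwatts = 3391 × 10^-3 milliwatts = 3.391
  321800 microwatts = 321800 × 10^-3 milliwatts = 321.8
  0.003952 watts = 0.003952 × 10^3 milliwatts = 3.952
Sum: 3.391 + 321.8 + 3.952 = 329.143

329.143 milliwatts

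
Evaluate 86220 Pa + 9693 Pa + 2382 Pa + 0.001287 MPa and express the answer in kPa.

99.582 kPa

In kPa:
  86220 Pa = 86220 × 10⁻³ kPa = 86.22
  9693 Pa = 9693 × 10⁻³ kPa = 9.693
  2382 Pa = 2382 × 10⁻³ kPa = 2.382
  0.001287 MPa = 0.001287 × 10³ kPa = 1.287
Sum: 86.22 + 9.693 + 2.382 + 1.287 = 99.582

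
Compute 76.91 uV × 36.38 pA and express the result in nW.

0.0000027979858 nW

76.91 × 10⁻⁶ × 36.38 × 10⁻¹² = 2797.9858 × 10⁻¹⁸ W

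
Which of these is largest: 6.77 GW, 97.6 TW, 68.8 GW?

6.77 GW = 6770000000 W
97.6 TW = 97600000000000 W
68.8 GW = 68800000000 W

97.6 TW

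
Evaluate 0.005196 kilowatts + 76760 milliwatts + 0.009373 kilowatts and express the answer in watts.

In watts:
  0.005196 kilowatts = 0.005196 × 10^3 watts = 5.196
  76760 milliwatts = 76760 × 10^-3 watts = 76.76
  0.009373 kilowatts = 0.009373 × 10^3 watts = 9.373
Sum: 5.196 + 76.76 + 9.373 = 91.329

91.329 watts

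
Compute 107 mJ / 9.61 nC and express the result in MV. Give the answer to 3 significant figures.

(107 × 10^-3) / (9.61 × 10^-9) = 11.134 × 10^6 V

11.1 MV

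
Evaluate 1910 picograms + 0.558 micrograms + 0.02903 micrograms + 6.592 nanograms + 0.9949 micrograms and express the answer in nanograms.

1590.432 nanograms

In nanograms:
  1910 picograms = 1910 × 10^-3 nanograms = 1.91
  0.558 micrograms = 0.558 × 10^3 nanograms = 558
  0.02903 micrograms = 0.02903 × 10^3 nanograms = 29.03
  6.592 nanograms → 6.592
  0.9949 micrograms = 0.9949 × 10^3 nanograms = 994.9
Sum: 1.91 + 558 + 29.03 + 6.592 + 994.9 = 1590.432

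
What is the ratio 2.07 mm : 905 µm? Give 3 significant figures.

(2.07 × 10⁻³) / (905 × 10⁻⁶) = 0.002287 × 10³

2.29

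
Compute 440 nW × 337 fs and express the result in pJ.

0.00000014828 pJ

440 × 10⁻⁹ × 337 × 10⁻¹⁵ = 148280 × 10⁻²⁴ J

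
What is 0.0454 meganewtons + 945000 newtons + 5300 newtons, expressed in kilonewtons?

In kilonewtons:
  0.0454 meganewtons = 0.0454e3 kilonewtons = 45.4
  945000 newtons = 945000e-3 kilonewtons = 945
  5300 newtons = 5300e-3 kilonewtons = 5.3
Sum: 45.4 + 945 + 5.3 = 995.7

995.7 kilonewtons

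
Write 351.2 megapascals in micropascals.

mega = 1e6, micro = 1e-6; factor is 1e12.
351.2 × 1e12 = 351200000000000

351200000000000 micropascals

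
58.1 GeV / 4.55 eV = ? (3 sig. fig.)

(58.1e9) / (4.55) = 12.77e9

12800000000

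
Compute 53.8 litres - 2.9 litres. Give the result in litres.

In litres:
  53.8 litres → 53.8
  2.9 litres → 2.9
Difference: 53.8 - 2.9 = 50.9

50.9 litres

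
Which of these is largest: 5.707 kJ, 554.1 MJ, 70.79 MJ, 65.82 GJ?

65.82 GJ

5.707 kJ = 5707 J
554.1 MJ = 554100000 J
70.79 MJ = 70790000 J
65.82 GJ = 65820000000 J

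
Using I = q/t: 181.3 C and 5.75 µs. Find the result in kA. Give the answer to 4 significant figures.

(181.3) / (5.75 × 10^-6) = 31.5304 × 10^6 A

31530 kA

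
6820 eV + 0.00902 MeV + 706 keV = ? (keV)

721.84 keV

In keV:
  6820 eV = 6820 × 10^-3 keV = 6.82
  0.00902 MeV = 0.00902 × 10^3 keV = 9.02
  706 keV → 706
Sum: 6.82 + 9.02 + 706 = 721.84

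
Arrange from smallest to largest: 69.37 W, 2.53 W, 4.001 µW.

69.37 W = 69.37 W
2.53 W = 2.53 W
4.001 µW = 0.000004001 W

4.001 µW < 2.53 W < 69.37 W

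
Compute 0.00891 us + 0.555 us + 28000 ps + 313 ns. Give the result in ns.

904.91 ns

In ns:
  0.00891 us = 0.00891 × 10³ ns = 8.91
  0.555 us = 0.555 × 10³ ns = 555
  28000 ps = 28000 × 10⁻³ ns = 28
  313 ns → 313
Sum: 8.91 + 555 + 28 + 313 = 904.91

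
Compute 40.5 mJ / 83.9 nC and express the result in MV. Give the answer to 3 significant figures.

0.483 MV

(40.5 × 10^-3) / (83.9 × 10^-9) = 0.48272 × 10^6 V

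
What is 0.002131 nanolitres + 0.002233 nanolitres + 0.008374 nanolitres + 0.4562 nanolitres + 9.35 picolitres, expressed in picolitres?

478.288 picolitres

In picolitres:
  0.002131 nanolitres = 0.002131e3 picolitres = 2.131
  0.002233 nanolitres = 0.002233e3 picolitres = 2.233
  0.008374 nanolitres = 0.008374e3 picolitres = 8.374
  0.4562 nanolitres = 0.4562e3 picolitres = 456.2
  9.35 picolitres → 9.35
Sum: 2.131 + 2.233 + 8.374 + 456.2 + 9.35 = 478.288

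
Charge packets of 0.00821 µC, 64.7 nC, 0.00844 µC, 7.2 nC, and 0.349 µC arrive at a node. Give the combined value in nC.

In nC:
  0.00821 µC = 0.00821 × 10³ nC = 8.21
  64.7 nC → 64.7
  0.00844 µC = 0.00844 × 10³ nC = 8.44
  7.2 nC → 7.2
  0.349 µC = 0.349 × 10³ nC = 349
Sum: 8.21 + 64.7 + 8.44 + 7.2 + 349 = 437.55

437.55 nC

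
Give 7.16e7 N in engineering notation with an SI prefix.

71.6 MN

= 71.6e6 N; 1e6 is mega.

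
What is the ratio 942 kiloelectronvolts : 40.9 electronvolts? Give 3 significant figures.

23000

(942 × 10³) / (40.9) = 23.03 × 10³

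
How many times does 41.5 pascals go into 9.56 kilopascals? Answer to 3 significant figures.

(9.56e3) / (41.5) = 0.2304e3

230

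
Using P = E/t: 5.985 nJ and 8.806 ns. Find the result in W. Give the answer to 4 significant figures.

0.6797 W

(5.985 × 10^-9) / (8.806 × 10^-9) = 0.67965 W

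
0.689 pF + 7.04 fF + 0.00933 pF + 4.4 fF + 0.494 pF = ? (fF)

1203.77 fF

In fF:
  0.689 pF = 0.689e3 fF = 689
  7.04 fF → 7.04
  0.00933 pF = 0.00933e3 fF = 9.33
  4.4 fF → 4.4
  0.494 pF = 0.494e3 fF = 494
Sum: 689 + 7.04 + 9.33 + 4.4 + 494 = 1203.77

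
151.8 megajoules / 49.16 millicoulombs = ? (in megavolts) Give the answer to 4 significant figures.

(151.8e6) / (49.16e-3) = 3.08788e9 V

3088 megavolts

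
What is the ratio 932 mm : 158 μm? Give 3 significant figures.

5900

(932e-3) / (158e-6) = 5.899e3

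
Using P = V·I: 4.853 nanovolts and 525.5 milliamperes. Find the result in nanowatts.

4.853 × 10^-9 × 525.5 × 10^-3 = 2550.2515 × 10^-12 W

2.5502515 nanowatts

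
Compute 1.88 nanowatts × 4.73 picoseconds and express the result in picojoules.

1.88 × 10^-9 × 4.73 × 10^-12 = 8.8924 × 10^-21 J

0.0000000088924 picojoules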